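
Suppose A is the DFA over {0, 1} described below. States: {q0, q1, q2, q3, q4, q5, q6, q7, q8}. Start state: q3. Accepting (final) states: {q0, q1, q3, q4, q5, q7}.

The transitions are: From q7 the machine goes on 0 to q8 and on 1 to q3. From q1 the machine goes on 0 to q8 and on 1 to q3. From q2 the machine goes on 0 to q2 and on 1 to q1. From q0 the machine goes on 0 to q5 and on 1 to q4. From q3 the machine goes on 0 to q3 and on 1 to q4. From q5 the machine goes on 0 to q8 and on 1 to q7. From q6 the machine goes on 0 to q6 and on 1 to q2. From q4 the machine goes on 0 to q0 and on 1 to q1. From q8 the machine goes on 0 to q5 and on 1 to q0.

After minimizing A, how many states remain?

First remove the unreachable states {q2,q6}; 7 states remain.
Start with accepting vs non-accepting: {q0,q1,q3,q4,q5,q7} | {q8}.
Split {q0,q1,q3,q4,q5,q7} by δ(·,0) → {q0,q3,q4} and {q1,q5,q7}.
On input 0, block {q0,q3,q4} splits into {q3,q4} and {q0}.
Split {q3,q4} by δ(·,0) → {q3} and {q4}.
Split {q1,q5,q7} by δ(·,1) → {q1,q7} and {q5}.
No further refinement is possible. Final partition (6 blocks): {q3} | {q8} | {q1,q7} | {q0} | {q4} | {q5}.

6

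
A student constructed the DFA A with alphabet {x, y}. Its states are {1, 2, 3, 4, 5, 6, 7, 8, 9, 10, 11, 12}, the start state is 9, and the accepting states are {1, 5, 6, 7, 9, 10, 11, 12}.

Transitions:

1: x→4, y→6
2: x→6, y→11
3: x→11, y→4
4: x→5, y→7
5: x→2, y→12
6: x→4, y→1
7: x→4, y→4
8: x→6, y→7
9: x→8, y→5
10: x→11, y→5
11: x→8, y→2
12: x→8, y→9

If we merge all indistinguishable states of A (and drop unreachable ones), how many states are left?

3

States {3,10} cannot be reached from the start state, so discard them.
P0 = {1,5,6,7,9,11,12} | {2,4,8}.
On input y, block {1,5,6,7,9,11,12} splits into {1,5,6,9,12} and {7,11}.
Stable partition: {1,5,6,9,12} | {2,4,8} | {7,11} — 3 equivalence classes.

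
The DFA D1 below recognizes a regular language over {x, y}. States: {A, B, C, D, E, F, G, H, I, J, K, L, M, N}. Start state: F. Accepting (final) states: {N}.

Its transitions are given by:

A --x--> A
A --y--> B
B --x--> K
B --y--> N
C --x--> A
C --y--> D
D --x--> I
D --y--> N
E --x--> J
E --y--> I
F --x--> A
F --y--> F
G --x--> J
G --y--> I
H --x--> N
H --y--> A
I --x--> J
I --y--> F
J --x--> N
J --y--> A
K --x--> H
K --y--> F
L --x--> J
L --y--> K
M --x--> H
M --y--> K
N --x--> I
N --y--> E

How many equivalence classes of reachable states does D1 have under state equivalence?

7

Reachable states from the start: {A,B,E,F,H,I,J,K,N}. Unreachable: {C,D,G,L,M} — drop them.
P0 = {N} | {A,B,E,F,H,I,J,K}.
Refine {A,B,E,F,H,I,J,K} on symbol x: members go to different blocks, giving {A,B,E,F,I,K} and {H,J}.
Split {A,B,E,F,I,K} by δ(·,x) → {A,B,F} and {E,I,K}.
Refine {A,B,F} on symbol x: members go to different blocks, giving {A,F} and {B}.
On input y, block {A,F} splits into {A} and {F}.
On input y, block {E,I,K} splits into {I,K} and {E}.
No further refinement is possible. Final partition (7 blocks): {N} | {A} | {H,J} | {I,K} | {B} | {F} | {E}.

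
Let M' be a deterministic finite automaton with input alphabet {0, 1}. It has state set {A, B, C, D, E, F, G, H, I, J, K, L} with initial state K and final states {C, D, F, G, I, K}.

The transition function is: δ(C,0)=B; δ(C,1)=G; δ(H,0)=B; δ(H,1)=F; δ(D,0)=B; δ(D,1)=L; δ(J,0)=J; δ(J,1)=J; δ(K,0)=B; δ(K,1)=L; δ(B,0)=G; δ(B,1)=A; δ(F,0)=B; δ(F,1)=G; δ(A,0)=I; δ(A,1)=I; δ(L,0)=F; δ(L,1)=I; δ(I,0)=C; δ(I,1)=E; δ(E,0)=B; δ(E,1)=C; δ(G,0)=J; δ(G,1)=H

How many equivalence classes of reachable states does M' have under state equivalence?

First remove the unreachable states {D}; 11 states remain.
Start with accepting vs non-accepting: {C,F,G,I,K} | {A,B,E,H,J,L}.
On input 0, block {C,F,G,I,K} splits into {C,F,G,K} and {I}.
Refine {C,F,G,K} on symbol 1: members go to different blocks, giving {C,F} and {G,K}.
Split {A,B,E,H,J,L} by δ(·,0) → {E,H,J} and {A} and {B} and {L}.
Refine {E,H,J} on symbol 0: members go to different blocks, giving {E,H} and {J}.
On input 0, block {G,K} splits into {G} and {K}.
No further refinement is possible. Final partition (9 blocks): {C,F} | {E,H} | {I} | {G} | {A} | {B} | {L} | {J} | {K}.

9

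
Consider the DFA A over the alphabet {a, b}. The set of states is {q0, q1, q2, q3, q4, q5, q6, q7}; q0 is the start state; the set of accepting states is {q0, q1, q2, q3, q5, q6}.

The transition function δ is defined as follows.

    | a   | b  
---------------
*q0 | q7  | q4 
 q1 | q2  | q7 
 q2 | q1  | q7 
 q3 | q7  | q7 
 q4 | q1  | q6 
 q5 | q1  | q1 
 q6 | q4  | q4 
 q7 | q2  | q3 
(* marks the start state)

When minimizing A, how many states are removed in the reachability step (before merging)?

1

BFS from q0 reaches {q0, q1, q2, q3, q4, q6, q7}; the 1 state(s) q5 are never visited.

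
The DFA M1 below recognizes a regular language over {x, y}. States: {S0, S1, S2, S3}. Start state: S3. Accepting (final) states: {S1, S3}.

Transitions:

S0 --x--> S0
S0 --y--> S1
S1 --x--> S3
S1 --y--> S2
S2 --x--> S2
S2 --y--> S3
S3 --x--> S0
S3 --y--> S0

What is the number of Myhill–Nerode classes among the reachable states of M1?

4

Initial partition by acceptance: {S1,S3} | {S0,S2}.
On input x, block {S1,S3} splits into {S1} and {S3}.
On input y, block {S0,S2} splits into {S0} and {S2}.
Stable partition: {S1} | {S0} | {S3} | {S2} — 4 equivalence classes.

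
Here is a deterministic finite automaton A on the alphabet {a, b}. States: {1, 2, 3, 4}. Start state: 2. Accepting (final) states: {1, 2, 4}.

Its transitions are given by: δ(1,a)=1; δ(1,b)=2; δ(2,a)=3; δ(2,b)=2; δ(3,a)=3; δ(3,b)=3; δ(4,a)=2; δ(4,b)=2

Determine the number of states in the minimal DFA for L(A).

Reachable states from the start: {2,3}. Unreachable: {1,4} — drop them.
P0 = {2} | {3}.
Stable partition: {2} | {3} — 2 equivalence classes.

2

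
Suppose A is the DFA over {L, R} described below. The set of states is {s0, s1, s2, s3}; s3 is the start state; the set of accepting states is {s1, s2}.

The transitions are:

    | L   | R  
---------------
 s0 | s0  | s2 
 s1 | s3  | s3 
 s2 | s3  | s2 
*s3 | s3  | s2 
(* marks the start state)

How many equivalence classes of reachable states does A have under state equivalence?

First remove the unreachable states {s0,s1}; 2 states remain.
Start with accepting vs non-accepting: {s2} | {s3}.
Stable partition: {s2} | {s3} — 2 equivalence classes.

2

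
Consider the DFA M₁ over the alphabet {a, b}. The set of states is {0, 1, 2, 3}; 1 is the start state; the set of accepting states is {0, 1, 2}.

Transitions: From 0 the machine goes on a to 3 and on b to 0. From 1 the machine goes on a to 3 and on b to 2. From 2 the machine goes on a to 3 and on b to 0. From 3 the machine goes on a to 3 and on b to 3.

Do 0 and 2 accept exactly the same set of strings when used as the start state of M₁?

Yes

All states are reachable from the start state.
P0 = {0,1,2} | {3}.
Stable partition: {0,1,2} | {3} — 2 equivalence classes.
0 and 2 lie in the same block of the stable partition, so they are equivalent — no string distinguishes them.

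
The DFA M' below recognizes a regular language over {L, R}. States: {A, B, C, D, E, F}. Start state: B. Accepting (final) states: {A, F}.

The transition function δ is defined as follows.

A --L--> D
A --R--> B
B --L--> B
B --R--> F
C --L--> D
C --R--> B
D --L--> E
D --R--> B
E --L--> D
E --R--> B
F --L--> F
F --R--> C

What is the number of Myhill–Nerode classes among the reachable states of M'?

States {A} cannot be reached from the start state, so discard them.
Start with accepting vs non-accepting: {F} | {B,C,D,E}.
On input R, block {B,C,D,E} splits into {C,D,E} and {B}.
Stable partition: {F} | {C,D,E} | {B} — 3 equivalence classes.

3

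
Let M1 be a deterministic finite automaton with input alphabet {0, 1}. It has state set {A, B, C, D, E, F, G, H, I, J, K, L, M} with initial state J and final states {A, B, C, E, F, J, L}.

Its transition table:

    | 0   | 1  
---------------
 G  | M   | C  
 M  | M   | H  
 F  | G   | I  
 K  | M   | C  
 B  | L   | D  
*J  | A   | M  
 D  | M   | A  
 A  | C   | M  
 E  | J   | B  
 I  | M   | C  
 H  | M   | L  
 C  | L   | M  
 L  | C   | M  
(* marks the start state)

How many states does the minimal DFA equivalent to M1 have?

Reachable states from the start: {A,C,H,J,L,M}. Unreachable: {B,D,E,F,G,I,K} — drop them.
Initial partition by acceptance: {A,C,J,L} | {H,M}.
Split {H,M} by δ(·,1) → {H} and {M}.
The partition is now stable with 3 blocks: {A,C,J,L} | {H} | {M}.

3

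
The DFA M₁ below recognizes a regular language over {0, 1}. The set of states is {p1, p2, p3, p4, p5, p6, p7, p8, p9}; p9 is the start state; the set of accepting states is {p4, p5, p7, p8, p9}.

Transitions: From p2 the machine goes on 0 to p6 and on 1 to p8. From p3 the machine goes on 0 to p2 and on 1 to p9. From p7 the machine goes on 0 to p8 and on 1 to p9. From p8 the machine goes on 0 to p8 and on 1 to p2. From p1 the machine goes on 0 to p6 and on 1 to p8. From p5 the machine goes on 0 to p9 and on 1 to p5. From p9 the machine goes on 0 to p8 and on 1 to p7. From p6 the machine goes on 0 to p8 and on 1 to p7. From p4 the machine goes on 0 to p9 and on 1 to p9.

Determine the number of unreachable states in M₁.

4

BFS from p9 reaches {p2, p6, p7, p8, p9}; the 4 state(s) p1, p3, p4, p5 are never visited.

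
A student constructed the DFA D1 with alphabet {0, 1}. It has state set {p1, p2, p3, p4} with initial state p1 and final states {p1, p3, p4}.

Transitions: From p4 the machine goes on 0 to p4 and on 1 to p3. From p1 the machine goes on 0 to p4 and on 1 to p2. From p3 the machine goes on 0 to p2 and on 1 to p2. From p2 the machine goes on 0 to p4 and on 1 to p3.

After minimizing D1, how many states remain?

All states are reachable from the start state.
Start with accepting vs non-accepting: {p1,p3,p4} | {p2}.
Refine {p1,p3,p4} on symbol 0: members go to different blocks, giving {p1,p4} and {p3}.
On input 1, block {p1,p4} splits into {p1} and {p4}.
No further refinement is possible. Final partition (4 blocks): {p1} | {p2} | {p3} | {p4}.

4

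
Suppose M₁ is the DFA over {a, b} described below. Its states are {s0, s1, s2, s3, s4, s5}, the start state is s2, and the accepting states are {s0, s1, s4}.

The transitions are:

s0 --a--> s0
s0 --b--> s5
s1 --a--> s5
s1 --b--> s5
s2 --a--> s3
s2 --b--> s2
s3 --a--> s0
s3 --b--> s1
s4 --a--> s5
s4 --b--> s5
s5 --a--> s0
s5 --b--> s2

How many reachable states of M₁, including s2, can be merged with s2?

Reachable states from the start: {s0,s1,s2,s3,s5}. Unreachable: {s4} — drop them.
Initial partition by acceptance: {s0,s1} | {s2,s3,s5}.
Split {s0,s1} by δ(·,a) → {s0} and {s1}.
Refine {s2,s3,s5} on symbol a: members go to different blocks, giving {s3,s5} and {s2}.
On input b, block {s3,s5} splits into {s3} and {s5}.
Stable partition: {s0} | {s3} | {s1} | {s2} | {s5} — 5 equivalence classes.
The equivalence class containing s2 is {s2}, of size 1.

1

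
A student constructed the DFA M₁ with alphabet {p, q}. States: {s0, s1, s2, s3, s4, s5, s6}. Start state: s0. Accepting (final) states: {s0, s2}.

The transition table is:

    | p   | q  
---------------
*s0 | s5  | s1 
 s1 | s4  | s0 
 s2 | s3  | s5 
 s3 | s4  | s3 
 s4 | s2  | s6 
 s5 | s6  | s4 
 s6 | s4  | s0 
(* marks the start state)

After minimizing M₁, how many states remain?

6

All states are reachable from the start state.
Initial partition by acceptance: {s0,s2} | {s1,s3,s4,s5,s6}.
Split {s1,s3,s4,s5,s6} by δ(·,p) → {s1,s3,s5,s6} and {s4}.
On input p, block {s1,s3,s5,s6} splits into {s1,s3,s6} and {s5}.
Refine {s0,s2} on symbol p: members go to different blocks, giving {s0} and {s2}.
Split {s1,s3,s6} by δ(·,q) → {s1,s6} and {s3}.
The partition is now stable with 6 blocks: {s0} | {s1,s6} | {s4} | {s5} | {s2} | {s3}.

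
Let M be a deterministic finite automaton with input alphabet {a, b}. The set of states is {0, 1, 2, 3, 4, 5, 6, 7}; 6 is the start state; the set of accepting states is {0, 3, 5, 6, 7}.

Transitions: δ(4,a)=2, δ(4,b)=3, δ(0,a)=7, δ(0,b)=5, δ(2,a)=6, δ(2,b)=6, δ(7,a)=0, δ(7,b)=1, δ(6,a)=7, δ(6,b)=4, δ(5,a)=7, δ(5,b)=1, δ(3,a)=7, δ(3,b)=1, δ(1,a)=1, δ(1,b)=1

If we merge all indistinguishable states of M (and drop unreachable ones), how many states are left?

Every state is reachable, so we keep all 8.
Initial partition by acceptance: {0,3,5,6,7} | {1,2,4}.
Split {0,3,5,6,7} by δ(·,b) → {3,5,6,7} and {0}.
On input a, block {3,5,6,7} splits into {3,5,6} and {7}.
Refine {1,2,4} on symbol a: members go to different blocks, giving {1,4} and {2}.
Refine {1,4} on symbol a: members go to different blocks, giving {1} and {4}.
Refine {3,5,6} on symbol b: members go to different blocks, giving {3,5} and {6}.
No further refinement is possible. Final partition (7 blocks): {3,5} | {1} | {0} | {7} | {2} | {4} | {6}.

7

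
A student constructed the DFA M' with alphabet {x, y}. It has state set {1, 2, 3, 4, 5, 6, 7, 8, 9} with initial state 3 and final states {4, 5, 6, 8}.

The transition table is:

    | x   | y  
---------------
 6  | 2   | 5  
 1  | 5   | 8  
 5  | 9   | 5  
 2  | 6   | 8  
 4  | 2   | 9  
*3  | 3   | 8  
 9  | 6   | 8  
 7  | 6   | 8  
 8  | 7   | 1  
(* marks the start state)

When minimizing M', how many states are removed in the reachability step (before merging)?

1

No path from 3 leads to 4; the other 8 states are all reachable.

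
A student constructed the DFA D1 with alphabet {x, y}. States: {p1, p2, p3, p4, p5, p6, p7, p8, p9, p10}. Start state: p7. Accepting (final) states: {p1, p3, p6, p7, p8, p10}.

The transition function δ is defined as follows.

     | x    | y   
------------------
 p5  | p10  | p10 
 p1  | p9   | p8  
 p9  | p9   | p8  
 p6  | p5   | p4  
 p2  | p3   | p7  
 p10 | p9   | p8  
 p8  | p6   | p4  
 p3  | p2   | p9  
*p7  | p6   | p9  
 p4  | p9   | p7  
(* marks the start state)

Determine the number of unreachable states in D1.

BFS from p7 reaches {p4, p5, p6, p7, p8, p9, p10}; the 3 state(s) p1, p2, p3 are never visited.

3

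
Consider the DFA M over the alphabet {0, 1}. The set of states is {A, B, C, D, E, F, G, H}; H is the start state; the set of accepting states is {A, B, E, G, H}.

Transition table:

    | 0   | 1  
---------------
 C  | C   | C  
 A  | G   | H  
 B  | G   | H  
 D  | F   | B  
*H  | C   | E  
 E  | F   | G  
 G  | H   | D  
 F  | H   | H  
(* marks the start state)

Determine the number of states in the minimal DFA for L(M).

Reachable states from the start: {B,C,D,E,F,G,H}. Unreachable: {A} — drop them.
Start with accepting vs non-accepting: {B,E,G,H} | {C,D,F}.
Split {B,E,G,H} by δ(·,0) → {B,G} and {E,H}.
Refine {B,G} on symbol 0: members go to different blocks, giving {B} and {G}.
Refine {C,D,F} on symbol 0: members go to different blocks, giving {C,D} and {F}.
Split {C,D} by δ(·,0) → {C} and {D}.
Refine {E,H} on symbol 0: members go to different blocks, giving {E} and {H}.
The partition is now stable with 7 blocks: {B} | {C} | {E} | {G} | {F} | {D} | {H}.

7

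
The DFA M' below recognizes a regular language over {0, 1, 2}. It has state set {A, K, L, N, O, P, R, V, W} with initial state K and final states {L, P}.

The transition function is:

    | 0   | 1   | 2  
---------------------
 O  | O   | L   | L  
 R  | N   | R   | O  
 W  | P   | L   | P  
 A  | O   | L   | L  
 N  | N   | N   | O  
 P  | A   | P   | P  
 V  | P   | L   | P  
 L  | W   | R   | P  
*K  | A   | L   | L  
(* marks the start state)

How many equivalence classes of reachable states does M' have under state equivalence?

5

First remove the unreachable states {V}; 8 states remain.
P0 = {L,P} | {A,K,N,O,R,W}.
Refine {L,P} on symbol 1: members go to different blocks, giving {P} and {L}.
Refine {A,K,N,O,R,W} on symbol 0: members go to different blocks, giving {A,K,N,O,R} and {W}.
On input 1, block {A,K,N,O,R} splits into {A,K,O} and {N,R}.
Stable partition: {P} | {A,K,O} | {L} | {W} | {N,R} — 5 equivalence classes.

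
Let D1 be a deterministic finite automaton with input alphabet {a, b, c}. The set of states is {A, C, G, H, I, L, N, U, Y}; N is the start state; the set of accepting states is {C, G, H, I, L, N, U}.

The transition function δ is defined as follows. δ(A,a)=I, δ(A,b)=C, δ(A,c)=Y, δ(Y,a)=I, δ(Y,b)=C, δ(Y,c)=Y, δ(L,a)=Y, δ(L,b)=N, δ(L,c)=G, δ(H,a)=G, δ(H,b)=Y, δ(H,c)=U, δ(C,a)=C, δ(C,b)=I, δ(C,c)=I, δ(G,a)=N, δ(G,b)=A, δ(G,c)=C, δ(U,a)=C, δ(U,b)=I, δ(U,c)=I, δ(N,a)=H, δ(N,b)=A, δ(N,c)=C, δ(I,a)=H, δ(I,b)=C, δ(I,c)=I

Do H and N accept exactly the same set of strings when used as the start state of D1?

Reachable states from the start: {A,C,G,H,I,N,U,Y}. Unreachable: {L} — drop them.
Initial partition by acceptance: {C,G,H,I,N,U} | {A,Y}.
On input b, block {C,G,H,I,N,U} splits into {G,H,N} and {C,I,U}.
On input a, block {C,I,U} splits into {C,U} and {I}.
No further refinement is possible. Final partition (4 blocks): {G,H,N} | {A,Y} | {C,U} | {I}.
H and N lie in the same block of the stable partition, so they are equivalent — no string distinguishes them.

Yes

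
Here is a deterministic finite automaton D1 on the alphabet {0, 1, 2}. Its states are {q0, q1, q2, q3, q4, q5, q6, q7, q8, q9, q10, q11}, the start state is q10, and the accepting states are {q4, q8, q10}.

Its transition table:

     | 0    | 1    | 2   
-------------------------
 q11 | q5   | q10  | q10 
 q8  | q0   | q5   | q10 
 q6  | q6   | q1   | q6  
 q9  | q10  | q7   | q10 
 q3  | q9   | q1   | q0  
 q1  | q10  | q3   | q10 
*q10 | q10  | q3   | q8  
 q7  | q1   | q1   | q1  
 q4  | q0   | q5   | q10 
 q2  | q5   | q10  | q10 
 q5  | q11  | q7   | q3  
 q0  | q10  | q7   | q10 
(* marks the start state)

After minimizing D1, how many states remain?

6

States {q2,q4,q6} cannot be reached from the start state, so discard them.
Start with accepting vs non-accepting: {q8,q10} | {q0,q1,q3,q5,q7,q9,q11}.
On input 0, block {q8,q10} splits into {q8} and {q10}.
Split {q0,q1,q3,q5,q7,q9,q11} by δ(·,0) → {q3,q5,q7,q11} and {q0,q1,q9}.
Split {q3,q5,q7,q11} by δ(·,0) → {q3,q7} and {q5,q11}.
On input 1, block {q5,q11} splits into {q5} and {q11}.
The partition is now stable with 6 blocks: {q8} | {q3,q7} | {q10} | {q0,q1,q9} | {q5} | {q11}.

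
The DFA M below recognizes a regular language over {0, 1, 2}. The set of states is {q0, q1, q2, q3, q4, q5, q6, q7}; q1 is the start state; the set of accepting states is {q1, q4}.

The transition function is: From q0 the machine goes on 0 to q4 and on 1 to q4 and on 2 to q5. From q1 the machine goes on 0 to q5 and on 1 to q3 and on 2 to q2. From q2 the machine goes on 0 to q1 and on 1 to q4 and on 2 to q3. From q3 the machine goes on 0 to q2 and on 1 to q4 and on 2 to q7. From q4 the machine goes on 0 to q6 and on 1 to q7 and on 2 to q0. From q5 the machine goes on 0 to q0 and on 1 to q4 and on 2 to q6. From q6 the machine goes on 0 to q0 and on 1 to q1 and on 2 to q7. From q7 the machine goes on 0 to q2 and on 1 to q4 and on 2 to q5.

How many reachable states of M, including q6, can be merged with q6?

4

P0 = {q1,q4} | {q0,q2,q3,q5,q6,q7}.
On input 0, block {q0,q2,q3,q5,q6,q7} splits into {q3,q5,q6,q7} and {q0,q2}.
Stable partition: {q1,q4} | {q3,q5,q6,q7} | {q0,q2} — 3 equivalence classes.
State q6 belongs to the block {q3,q5,q6,q7}, which has 4 states.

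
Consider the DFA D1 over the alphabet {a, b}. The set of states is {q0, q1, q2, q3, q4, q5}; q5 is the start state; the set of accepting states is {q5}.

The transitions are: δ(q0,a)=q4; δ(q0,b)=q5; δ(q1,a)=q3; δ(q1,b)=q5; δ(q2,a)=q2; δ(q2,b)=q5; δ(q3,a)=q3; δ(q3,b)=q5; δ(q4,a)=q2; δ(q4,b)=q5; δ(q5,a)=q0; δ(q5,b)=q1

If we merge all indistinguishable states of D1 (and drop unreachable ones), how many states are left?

2

Initial partition by acceptance: {q5} | {q0,q1,q2,q3,q4}.
No further refinement is possible. Final partition (2 blocks): {q5} | {q0,q1,q2,q3,q4}.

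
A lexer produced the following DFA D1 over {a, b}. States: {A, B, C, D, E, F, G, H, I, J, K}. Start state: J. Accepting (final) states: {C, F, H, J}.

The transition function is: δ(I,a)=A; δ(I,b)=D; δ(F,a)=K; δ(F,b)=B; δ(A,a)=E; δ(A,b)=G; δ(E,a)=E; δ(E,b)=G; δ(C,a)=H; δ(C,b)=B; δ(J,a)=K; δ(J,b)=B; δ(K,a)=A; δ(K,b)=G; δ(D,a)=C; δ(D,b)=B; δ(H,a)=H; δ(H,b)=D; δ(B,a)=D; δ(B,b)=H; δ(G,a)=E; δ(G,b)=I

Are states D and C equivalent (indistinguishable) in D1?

First remove the unreachable states {F}; 10 states remain.
Initial partition by acceptance: {C,H,J} | {A,B,D,E,G,I,K}.
Split {C,H,J} by δ(·,a) → {C,H} and {J}.
On input a, block {A,B,D,E,G,I,K} splits into {A,B,E,G,I,K} and {D}.
Refine {C,H} on symbol b: members go to different blocks, giving {C} and {H}.
On input a, block {A,B,E,G,I,K} splits into {A,E,G,I,K} and {B}.
Split {A,E,G,I,K} by δ(·,b) → {A,E,G,K} and {I}.
Split {A,E,G,K} by δ(·,b) → {A,E,K} and {G}.
Stable partition: {C} | {A,E,K} | {J} | {D} | {H} | {B} | {I} | {G} — 8 equivalence classes.
D and C end up in different blocks, so they are distinguishable. For instance, the string 'ε' is accepted from only C.

No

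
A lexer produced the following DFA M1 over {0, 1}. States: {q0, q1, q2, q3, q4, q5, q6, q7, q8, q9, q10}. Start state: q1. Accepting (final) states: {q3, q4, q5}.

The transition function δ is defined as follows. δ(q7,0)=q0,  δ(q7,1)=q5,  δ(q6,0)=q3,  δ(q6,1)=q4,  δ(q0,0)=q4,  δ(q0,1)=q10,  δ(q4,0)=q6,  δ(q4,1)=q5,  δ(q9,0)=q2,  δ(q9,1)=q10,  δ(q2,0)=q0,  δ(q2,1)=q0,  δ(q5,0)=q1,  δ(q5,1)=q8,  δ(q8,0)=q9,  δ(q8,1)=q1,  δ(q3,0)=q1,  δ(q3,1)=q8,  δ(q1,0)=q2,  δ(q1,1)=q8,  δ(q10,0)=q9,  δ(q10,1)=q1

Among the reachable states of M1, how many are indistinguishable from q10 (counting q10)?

2

Reachable states from the start: {q0,q1,q2,q3,q4,q5,q6,q8,q9,q10}. Unreachable: {q7} — drop them.
Start with accepting vs non-accepting: {q3,q4,q5} | {q0,q1,q2,q6,q8,q9,q10}.
Refine {q3,q4,q5} on symbol 1: members go to different blocks, giving {q3,q5} and {q4}.
Split {q0,q1,q2,q6,q8,q9,q10} by δ(·,0) → {q1,q2,q8,q9,q10} and {q0} and {q6}.
Refine {q1,q2,q8,q9,q10} on symbol 0: members go to different blocks, giving {q1,q8,q9,q10} and {q2}.
Refine {q1,q8,q9,q10} on symbol 0: members go to different blocks, giving {q1,q9} and {q8,q10}.
The partition is now stable with 7 blocks: {q3,q5} | {q1,q9} | {q4} | {q0} | {q6} | {q2} | {q8,q10}.
State q10 belongs to the block {q8,q10}, which has 2 states.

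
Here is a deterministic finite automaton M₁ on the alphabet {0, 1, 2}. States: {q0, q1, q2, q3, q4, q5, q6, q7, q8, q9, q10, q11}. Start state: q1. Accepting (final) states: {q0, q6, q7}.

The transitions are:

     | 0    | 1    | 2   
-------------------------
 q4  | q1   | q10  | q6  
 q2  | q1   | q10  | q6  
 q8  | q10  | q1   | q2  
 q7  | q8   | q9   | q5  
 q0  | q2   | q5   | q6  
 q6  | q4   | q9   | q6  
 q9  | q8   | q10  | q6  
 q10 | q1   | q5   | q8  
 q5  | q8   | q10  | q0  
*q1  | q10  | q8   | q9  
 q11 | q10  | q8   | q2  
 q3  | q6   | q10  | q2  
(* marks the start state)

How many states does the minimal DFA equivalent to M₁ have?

4

First remove the unreachable states {q3,q7,q11}; 9 states remain.
Initial partition by acceptance: {q0,q6} | {q1,q2,q4,q5,q8,q9,q10}.
Split {q1,q2,q4,q5,q8,q9,q10} by δ(·,2) → {q2,q4,q5,q9} and {q1,q8,q10}.
Refine {q1,q8,q10} on symbol 1: members go to different blocks, giving {q1,q8} and {q10}.
The partition is now stable with 4 blocks: {q0,q6} | {q2,q4,q5,q9} | {q1,q8} | {q10}.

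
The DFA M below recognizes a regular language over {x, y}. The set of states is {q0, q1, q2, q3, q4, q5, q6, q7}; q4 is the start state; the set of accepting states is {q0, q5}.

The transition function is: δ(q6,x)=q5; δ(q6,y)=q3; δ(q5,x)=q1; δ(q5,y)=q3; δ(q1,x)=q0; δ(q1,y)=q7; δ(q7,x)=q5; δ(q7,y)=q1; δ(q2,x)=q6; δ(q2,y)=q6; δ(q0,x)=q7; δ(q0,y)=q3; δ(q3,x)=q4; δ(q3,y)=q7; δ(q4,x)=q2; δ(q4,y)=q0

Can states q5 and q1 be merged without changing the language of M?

P0 = {q0,q5} | {q1,q2,q3,q4,q6,q7}.
Refine {q1,q2,q3,q4,q6,q7} on symbol x: members go to different blocks, giving {q1,q6,q7} and {q2,q3,q4}.
Split {q1,q6,q7} by δ(·,y) → {q1,q7} and {q6}.
Split {q2,q3,q4} by δ(·,x) → {q3,q4} and {q2}.
Refine {q3,q4} on symbol x: members go to different blocks, giving {q3} and {q4}.
No further refinement is possible. Final partition (6 blocks): {q0,q5} | {q1,q7} | {q3} | {q6} | {q2} | {q4}.
q5 and q1 end up in different blocks, so they are distinguishable. For instance, the string 'ε' is accepted from only q5.

No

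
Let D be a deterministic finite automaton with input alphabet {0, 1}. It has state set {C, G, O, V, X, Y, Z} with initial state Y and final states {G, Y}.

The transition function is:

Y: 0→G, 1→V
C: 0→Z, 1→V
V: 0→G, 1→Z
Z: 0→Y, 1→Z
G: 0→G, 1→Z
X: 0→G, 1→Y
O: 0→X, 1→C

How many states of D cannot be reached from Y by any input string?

3

BFS from Y reaches {G, V, Y, Z}; the 3 state(s) C, O, X are never visited.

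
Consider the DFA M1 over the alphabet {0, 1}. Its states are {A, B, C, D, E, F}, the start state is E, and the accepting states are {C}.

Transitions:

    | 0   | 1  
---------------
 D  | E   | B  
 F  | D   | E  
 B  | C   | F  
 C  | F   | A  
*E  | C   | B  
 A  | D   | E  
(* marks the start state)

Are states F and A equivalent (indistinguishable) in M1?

Yes

Start with accepting vs non-accepting: {C} | {A,B,D,E,F}.
Split {A,B,D,E,F} by δ(·,0) → {A,D,F} and {B,E}.
Refine {A,D,F} on symbol 0: members go to different blocks, giving {A,F} and {D}.
Refine {B,E} on symbol 1: members go to different blocks, giving {B} and {E}.
The partition is now stable with 5 blocks: {C} | {A,F} | {B} | {D} | {E}.
F and A lie in the same block of the stable partition, so they are equivalent — no string distinguishes them.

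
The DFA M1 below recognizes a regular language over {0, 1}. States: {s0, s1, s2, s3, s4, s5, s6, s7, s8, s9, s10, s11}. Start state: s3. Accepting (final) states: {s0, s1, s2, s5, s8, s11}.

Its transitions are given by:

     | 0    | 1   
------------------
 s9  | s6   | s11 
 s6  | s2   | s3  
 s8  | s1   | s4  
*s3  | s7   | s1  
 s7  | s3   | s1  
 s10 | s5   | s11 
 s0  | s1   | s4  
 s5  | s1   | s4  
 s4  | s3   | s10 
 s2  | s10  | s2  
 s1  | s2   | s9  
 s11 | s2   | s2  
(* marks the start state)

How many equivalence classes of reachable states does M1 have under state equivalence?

First remove the unreachable states {s0,s8}; 10 states remain.
Start with accepting vs non-accepting: {s1,s2,s5,s11} | {s3,s4,s6,s7,s9,s10}.
On input 0, block {s1,s2,s5,s11} splits into {s1,s5,s11} and {s2}.
On input 0, block {s1,s5,s11} splits into {s1,s11} and {s5}.
Split {s1,s11} by δ(·,1) → {s1} and {s11}.
On input 0, block {s3,s4,s6,s7,s9,s10} splits into {s3,s4,s7,s9} and {s6} and {s10}.
On input 0, block {s3,s4,s7,s9} splits into {s3,s4,s7} and {s9}.
On input 1, block {s3,s4,s7} splits into {s3,s7} and {s4}.
The partition is now stable with 9 blocks: {s1} | {s3,s7} | {s2} | {s5} | {s11} | {s6} | {s10} | {s9} | {s4}.

9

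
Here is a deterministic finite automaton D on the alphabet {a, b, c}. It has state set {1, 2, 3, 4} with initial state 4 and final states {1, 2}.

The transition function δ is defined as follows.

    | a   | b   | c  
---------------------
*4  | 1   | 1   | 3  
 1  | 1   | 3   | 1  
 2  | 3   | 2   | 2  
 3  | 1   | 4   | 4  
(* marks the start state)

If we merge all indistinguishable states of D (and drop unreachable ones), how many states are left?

First remove the unreachable states {2}; 3 states remain.
Start with accepting vs non-accepting: {1} | {3,4}.
Split {3,4} by δ(·,b) → {3} and {4}.
The partition is now stable with 3 blocks: {1} | {3} | {4}.

3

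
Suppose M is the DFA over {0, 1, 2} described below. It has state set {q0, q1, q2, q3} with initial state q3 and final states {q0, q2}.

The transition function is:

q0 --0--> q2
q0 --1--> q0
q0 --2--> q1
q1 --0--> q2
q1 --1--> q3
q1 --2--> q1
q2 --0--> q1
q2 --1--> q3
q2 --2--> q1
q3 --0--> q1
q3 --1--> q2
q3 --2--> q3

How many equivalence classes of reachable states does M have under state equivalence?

3

States {q0} cannot be reached from the start state, so discard them.
Start with accepting vs non-accepting: {q2} | {q1,q3}.
Split {q1,q3} by δ(·,0) → {q1} and {q3}.
No further refinement is possible. Final partition (3 blocks): {q2} | {q1} | {q3}.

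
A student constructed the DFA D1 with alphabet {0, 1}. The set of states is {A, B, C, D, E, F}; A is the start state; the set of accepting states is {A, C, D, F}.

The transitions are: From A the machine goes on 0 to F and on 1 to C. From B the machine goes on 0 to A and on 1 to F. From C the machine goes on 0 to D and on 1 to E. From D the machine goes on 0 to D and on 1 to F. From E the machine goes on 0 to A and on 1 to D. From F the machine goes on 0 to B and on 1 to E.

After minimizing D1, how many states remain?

Start with accepting vs non-accepting: {A,C,D,F} | {B,E}.
On input 0, block {A,C,D,F} splits into {A,C,D} and {F}.
Refine {A,C,D} on symbol 0: members go to different blocks, giving {C,D} and {A}.
Refine {C,D} on symbol 1: members go to different blocks, giving {C} and {D}.
On input 1, block {B,E} splits into {B} and {E}.
Stable partition: {C} | {B} | {F} | {A} | {D} | {E} — 6 equivalence classes.

6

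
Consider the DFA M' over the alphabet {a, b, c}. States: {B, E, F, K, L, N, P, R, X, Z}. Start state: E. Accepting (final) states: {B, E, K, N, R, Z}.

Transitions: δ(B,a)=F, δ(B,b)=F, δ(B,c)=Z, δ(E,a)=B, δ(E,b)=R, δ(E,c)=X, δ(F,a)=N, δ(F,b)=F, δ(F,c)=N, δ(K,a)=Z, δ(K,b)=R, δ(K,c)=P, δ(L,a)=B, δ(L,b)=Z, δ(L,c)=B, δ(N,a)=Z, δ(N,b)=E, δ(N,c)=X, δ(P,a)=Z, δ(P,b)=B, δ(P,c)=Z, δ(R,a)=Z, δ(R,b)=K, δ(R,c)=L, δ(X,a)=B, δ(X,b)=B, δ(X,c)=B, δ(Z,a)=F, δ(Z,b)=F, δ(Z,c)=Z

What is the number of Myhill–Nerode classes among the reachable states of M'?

4

All states are reachable from the start state.
Start with accepting vs non-accepting: {B,E,K,N,R,Z} | {F,L,P,X}.
Split {B,E,K,N,R,Z} by δ(·,a) → {E,K,N,R} and {B,Z}.
Refine {F,L,P,X} on symbol a: members go to different blocks, giving {L,P,X} and {F}.
Stable partition: {E,K,N,R} | {L,P,X} | {B,Z} | {F} — 4 equivalence classes.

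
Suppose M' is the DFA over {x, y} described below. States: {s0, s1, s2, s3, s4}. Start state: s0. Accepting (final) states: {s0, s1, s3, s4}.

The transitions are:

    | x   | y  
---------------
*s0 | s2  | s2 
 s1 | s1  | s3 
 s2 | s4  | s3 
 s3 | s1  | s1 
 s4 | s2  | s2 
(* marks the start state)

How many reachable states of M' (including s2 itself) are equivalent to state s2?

Start with accepting vs non-accepting: {s0,s1,s3,s4} | {s2}.
Refine {s0,s1,s3,s4} on symbol x: members go to different blocks, giving {s0,s4} and {s1,s3}.
Stable partition: {s0,s4} | {s2} | {s1,s3} — 3 equivalence classes.
State s2 belongs to the block {s2}, which has 1 states.

1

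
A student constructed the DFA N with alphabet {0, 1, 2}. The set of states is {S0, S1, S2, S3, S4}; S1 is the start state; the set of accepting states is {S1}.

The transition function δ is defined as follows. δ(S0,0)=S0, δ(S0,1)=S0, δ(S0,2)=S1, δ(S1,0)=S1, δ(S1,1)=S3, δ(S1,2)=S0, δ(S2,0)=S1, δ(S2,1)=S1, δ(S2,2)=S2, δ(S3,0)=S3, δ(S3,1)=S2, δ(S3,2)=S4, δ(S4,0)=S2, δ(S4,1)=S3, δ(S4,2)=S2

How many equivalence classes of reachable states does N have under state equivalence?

All states are reachable from the start state.
Initial partition by acceptance: {S1} | {S0,S2,S3,S4}.
Refine {S0,S2,S3,S4} on symbol 0: members go to different blocks, giving {S0,S3,S4} and {S2}.
On input 0, block {S0,S3,S4} splits into {S0,S3} and {S4}.
Split {S0,S3} by δ(·,1) → {S0} and {S3}.
No further refinement is possible. Final partition (5 blocks): {S1} | {S0} | {S2} | {S4} | {S3}.

5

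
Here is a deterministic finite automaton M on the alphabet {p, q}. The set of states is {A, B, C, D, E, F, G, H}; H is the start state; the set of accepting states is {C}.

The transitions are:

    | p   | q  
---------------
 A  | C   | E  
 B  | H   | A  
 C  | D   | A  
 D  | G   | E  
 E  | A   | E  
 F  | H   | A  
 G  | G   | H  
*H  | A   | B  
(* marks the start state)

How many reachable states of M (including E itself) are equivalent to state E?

States {F} cannot be reached from the start state, so discard them.
Start with accepting vs non-accepting: {C} | {A,B,D,E,G,H}.
On input p, block {A,B,D,E,G,H} splits into {B,D,E,G,H} and {A}.
On input p, block {B,D,E,G,H} splits into {B,D,G} and {E,H}.
On input p, block {B,D,G} splits into {D,G} and {B}.
On input q, block {E,H} splits into {E} and {H}.
On input q, block {D,G} splits into {D} and {G}.
The partition is now stable with 7 blocks: {C} | {D} | {A} | {E} | {B} | {H} | {G}.
The equivalence class containing E is {E}, of size 1.

1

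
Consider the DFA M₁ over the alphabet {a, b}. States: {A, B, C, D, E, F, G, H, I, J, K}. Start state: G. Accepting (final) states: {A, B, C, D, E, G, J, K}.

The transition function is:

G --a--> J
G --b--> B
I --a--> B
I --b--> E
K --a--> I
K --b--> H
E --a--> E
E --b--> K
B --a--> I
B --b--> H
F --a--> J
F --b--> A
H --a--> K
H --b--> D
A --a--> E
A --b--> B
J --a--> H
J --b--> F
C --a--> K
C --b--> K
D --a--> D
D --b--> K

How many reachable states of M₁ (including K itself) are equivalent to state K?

Reachable states from the start: {A,B,D,E,F,G,H,I,J,K}. Unreachable: {C} — drop them.
Start with accepting vs non-accepting: {A,B,D,E,G,J,K} | {F,H,I}.
Split {A,B,D,E,G,J,K} by δ(·,a) → {A,D,E,G} and {B,J,K}.
Split {A,D,E,G} by δ(·,a) → {A,D,E} and {G}.
Stable partition: {A,D,E} | {F,H,I} | {B,J,K} | {G} — 4 equivalence classes.
The equivalence class containing K is {B,J,K}, of size 3.

3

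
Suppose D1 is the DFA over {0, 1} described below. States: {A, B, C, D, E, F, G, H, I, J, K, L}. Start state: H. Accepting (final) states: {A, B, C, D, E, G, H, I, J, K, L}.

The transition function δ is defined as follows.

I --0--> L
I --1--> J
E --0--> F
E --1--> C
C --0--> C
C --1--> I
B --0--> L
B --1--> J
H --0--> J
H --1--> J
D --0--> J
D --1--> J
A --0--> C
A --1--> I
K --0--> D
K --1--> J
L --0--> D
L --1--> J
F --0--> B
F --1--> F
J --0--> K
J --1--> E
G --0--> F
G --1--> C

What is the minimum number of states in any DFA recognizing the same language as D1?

States {A,G} cannot be reached from the start state, so discard them.
P0 = {B,C,D,E,H,I,J,K,L} | {F}.
Refine {B,C,D,E,H,I,J,K,L} on symbol 0: members go to different blocks, giving {B,C,D,H,I,J,K,L} and {E}.
On input 1, block {B,C,D,H,I,J,K,L} splits into {B,C,D,H,I,K,L} and {J}.
On input 0, block {B,C,D,H,I,K,L} splits into {B,C,I,K,L} and {D,H}.
Refine {B,C,I,K,L} on symbol 0: members go to different blocks, giving {B,C,I} and {K,L}.
Refine {B,C,I} on symbol 0: members go to different blocks, giving {B,I} and {C}.
Stable partition: {B,I} | {F} | {E} | {J} | {D,H} | {K,L} | {C} — 7 equivalence classes.

7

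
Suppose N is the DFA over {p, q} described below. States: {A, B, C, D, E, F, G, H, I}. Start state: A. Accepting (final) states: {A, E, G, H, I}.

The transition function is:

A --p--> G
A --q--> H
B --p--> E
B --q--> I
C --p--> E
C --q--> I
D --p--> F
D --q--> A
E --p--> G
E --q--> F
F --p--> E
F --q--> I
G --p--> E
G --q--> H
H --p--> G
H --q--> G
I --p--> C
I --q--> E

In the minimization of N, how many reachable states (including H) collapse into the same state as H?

States {B,D} cannot be reached from the start state, so discard them.
Initial partition by acceptance: {A,E,G,H,I} | {C,F}.
Split {A,E,G,H,I} by δ(·,p) → {A,E,G,H} and {I}.
Refine {A,E,G,H} on symbol q: members go to different blocks, giving {A,G,H} and {E}.
Refine {A,G,H} on symbol p: members go to different blocks, giving {A,H} and {G}.
Refine {A,H} on symbol q: members go to different blocks, giving {A} and {H}.
Stable partition: {A} | {C,F} | {I} | {E} | {G} | {H} — 6 equivalence classes.
The equivalence class containing H is {H}, of size 1.

1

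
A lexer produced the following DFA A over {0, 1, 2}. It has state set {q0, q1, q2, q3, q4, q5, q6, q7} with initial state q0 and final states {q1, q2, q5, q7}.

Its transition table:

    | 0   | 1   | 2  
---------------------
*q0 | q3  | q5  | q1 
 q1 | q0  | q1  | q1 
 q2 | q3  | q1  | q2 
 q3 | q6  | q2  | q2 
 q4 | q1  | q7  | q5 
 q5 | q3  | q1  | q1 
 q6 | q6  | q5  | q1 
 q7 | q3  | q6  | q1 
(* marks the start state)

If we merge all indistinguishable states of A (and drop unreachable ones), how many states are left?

States {q4,q7} cannot be reached from the start state, so discard them.
Initial partition by acceptance: {q1,q2,q5} | {q0,q3,q6}.
No further refinement is possible. Final partition (2 blocks): {q1,q2,q5} | {q0,q3,q6}.

2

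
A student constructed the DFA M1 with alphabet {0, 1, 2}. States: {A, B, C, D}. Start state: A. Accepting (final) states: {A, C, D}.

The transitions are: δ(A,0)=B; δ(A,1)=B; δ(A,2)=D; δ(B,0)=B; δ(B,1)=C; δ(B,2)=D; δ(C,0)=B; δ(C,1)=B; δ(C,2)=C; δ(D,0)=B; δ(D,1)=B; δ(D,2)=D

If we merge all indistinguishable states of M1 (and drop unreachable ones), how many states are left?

2

Every state is reachable, so we keep all 4.
Start with accepting vs non-accepting: {A,C,D} | {B}.
Stable partition: {A,C,D} | {B} — 2 equivalence classes.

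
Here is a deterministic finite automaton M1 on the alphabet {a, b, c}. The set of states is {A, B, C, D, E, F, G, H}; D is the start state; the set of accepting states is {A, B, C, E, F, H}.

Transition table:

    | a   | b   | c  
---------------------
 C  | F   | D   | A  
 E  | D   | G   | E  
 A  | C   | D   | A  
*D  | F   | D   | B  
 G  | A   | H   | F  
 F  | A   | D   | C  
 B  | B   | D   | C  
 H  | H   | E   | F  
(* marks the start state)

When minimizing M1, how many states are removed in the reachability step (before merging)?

BFS from D reaches {A, B, C, D, F}; the 3 state(s) E, G, H are never visited.

3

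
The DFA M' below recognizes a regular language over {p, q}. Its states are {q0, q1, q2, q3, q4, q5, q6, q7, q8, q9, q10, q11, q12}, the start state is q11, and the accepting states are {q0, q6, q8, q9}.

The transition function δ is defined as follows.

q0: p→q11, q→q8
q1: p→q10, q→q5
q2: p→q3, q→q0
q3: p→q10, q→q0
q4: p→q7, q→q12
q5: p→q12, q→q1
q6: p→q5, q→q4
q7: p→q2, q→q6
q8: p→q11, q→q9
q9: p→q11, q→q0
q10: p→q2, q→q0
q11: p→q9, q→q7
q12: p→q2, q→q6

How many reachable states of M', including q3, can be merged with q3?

3

Start with accepting vs non-accepting: {q0,q6,q8,q9} | {q1,q2,q3,q4,q5,q7,q10,q11,q12}.
On input q, block {q0,q6,q8,q9} splits into {q0,q8,q9} and {q6}.
Refine {q1,q2,q3,q4,q5,q7,q10,q11,q12} on symbol p: members go to different blocks, giving {q1,q2,q3,q4,q5,q7,q10,q12} and {q11}.
Refine {q1,q2,q3,q4,q5,q7,q10,q12} on symbol q: members go to different blocks, giving {q1,q4,q5} and {q2,q3,q10} and {q7,q12}.
On input p, block {q1,q4,q5} splits into {q4,q5} and {q1}.
Refine {q4,q5} on symbol q: members go to different blocks, giving {q4} and {q5}.
No further refinement is possible. Final partition (8 blocks): {q0,q8,q9} | {q4} | {q6} | {q11} | {q2,q3,q10} | {q7,q12} | {q1} | {q5}.
State q3 belongs to the block {q2,q3,q10}, which has 3 states.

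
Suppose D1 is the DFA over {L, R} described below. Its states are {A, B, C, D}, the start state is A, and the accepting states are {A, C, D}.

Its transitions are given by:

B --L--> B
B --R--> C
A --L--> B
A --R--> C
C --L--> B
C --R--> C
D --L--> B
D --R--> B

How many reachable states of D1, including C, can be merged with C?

Reachable states from the start: {A,B,C}. Unreachable: {D} — drop them.
Start with accepting vs non-accepting: {A,C} | {B}.
The partition is now stable with 2 blocks: {A,C} | {B}.
State C belongs to the block {A,C}, which has 2 states.

2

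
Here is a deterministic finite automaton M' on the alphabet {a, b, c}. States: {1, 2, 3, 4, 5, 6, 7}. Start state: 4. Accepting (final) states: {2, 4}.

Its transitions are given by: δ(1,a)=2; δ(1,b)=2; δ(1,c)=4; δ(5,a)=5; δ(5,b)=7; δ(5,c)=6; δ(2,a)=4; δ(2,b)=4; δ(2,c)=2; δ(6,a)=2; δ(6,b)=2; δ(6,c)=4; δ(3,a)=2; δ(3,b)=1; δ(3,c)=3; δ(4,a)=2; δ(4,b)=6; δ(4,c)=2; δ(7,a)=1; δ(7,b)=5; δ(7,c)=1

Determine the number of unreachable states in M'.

4

BFS from 4 reaches {2, 4, 6}; the 4 state(s) 1, 3, 5, 7 are never visited.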